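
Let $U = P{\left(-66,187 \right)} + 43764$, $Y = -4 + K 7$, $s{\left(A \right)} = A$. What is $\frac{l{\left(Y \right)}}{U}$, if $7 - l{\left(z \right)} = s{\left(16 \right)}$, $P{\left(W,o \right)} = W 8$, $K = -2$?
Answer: $- \frac{1}{4804} \approx -0.00020816$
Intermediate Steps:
$P{\left(W,o \right)} = 8 W$
$Y = -18$ ($Y = -4 - 14 = -18$)
$U = 43236$ ($U = 8 \left(-66\right) + 43764 = -528 + 43764 = 43236$)
$l{\left(z \right)} = -9$ ($l{\left(z \right)} = 7 - 16 = -9$)
$\frac{l{\left(Y \right)}}{U} = - \frac{9}{43236} = \left(-9\right) \frac{1}{43236} = - \frac{1}{4804}$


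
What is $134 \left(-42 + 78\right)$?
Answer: $4824$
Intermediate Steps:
$134 \left(-42 + 78\right) = 134 \cdot 36 = 4824$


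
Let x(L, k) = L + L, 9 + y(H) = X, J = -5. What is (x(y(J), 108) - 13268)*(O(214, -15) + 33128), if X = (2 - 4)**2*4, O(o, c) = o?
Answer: -441914868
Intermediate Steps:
X = 16 (X = (-2)**2*4 = 4*4 = 16)
y(H) = 7 (y(H) = -9 + 16 = 7)
x(L, k) = 2*L
(x(y(J), 108) - 13268)*(O(214, -15) + 33128) = (2*7 - 13268)*(214 + 33128) = (14 - 13268)*33342 = -13254*33342 = -441914868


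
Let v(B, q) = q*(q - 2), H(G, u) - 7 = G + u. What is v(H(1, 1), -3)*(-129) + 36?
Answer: -1899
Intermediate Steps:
H(G, u) = 7 + G + u (H(G, u) = 7 + (G + u) = 7 + G + u)
v(B, q) = q*(-2 + q)
v(H(1, 1), -3)*(-129) + 36 = -3*(-2 - 3)*(-129) + 36 = -3*(-5)*(-129) + 36 = 15*(-129) + 36 = -1935 + 36 = -1899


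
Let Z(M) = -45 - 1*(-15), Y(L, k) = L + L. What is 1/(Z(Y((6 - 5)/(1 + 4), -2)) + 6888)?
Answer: 1/6858 ≈ 0.00014582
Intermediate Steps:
Y(L, k) = 2*L
Z(M) = -30 (Z(M) = -45 + 15 = -30)
1/(Z(Y((6 - 5)/(1 + 4), -2)) + 6888) = 1/(-30 + 6888) = 1/6858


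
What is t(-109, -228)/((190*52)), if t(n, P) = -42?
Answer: -21/4940 ≈ -0.0042510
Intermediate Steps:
t(-109, -228)/((190*52)) = -42/(190*52) = -42/9880 = -42*1/9880 = -21/4940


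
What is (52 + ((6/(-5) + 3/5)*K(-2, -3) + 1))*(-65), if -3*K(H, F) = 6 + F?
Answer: -3484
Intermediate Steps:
K(H, F) = -2 - F/3 (K(H, F) = -(6 + F)/3 = -2 - F/3)
(52 + ((6/(-5) + 3/5)*K(-2, -3) + 1))*(-65) = (52 + ((6/(-5) + 3/5)*(-2 - ⅓*(-3)) + 1))*(-65) = (52 + ((6*(-⅕) + 3*(⅕))*(-2 + 1) + 1))*(-65) = (52 + ((-6/5 + ⅗)*(-1) + 1))*(-65) = (52 + (-⅗*(-1) + 1))*(-65) = (52 + (⅗ + 1))*(-65) = (52 + 8/5)*(-65) = (268/5)*(-65) = -3484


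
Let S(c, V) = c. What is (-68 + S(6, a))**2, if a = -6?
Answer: 3844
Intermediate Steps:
(-68 + S(6, a))**2 = (-68 + 6)**2 = (-62)**2 = 3844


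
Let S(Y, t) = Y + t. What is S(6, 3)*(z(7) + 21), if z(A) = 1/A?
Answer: 1332/7 ≈ 190.29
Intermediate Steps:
S(6, 3)*(z(7) + 21) = (6 + 3)*(1/7 + 21) = 9*(⅐ + 21) = 9*(148/7) = 1332/7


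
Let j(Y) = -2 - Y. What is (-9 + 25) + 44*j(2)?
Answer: -160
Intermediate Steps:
(-9 + 25) + 44*j(2) = (-9 + 25) + 44*(-2 - 1*2) = 16 + 44*(-2 - 2) = 16 + 44*(-4) = 16 - 176 = -160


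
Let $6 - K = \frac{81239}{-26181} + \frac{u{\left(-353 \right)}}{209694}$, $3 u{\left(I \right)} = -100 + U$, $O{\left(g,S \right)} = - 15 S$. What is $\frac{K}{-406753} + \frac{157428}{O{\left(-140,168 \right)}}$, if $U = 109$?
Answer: $- \frac{813769458646341338}{13026261536401995} \approx -62.471$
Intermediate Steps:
$u{\left(I \right)} = 3$ ($u{\left(I \right)} = \frac{-100 + 109}{3} = \frac{1}{3} \cdot 9 = 3$)
$K = \frac{16658414669}{1829999538}$ ($K = 6 - \left(\frac{81239}{-26181} + \frac{3}{209694}\right) = 6 - \left(81239 \left(- \frac{1}{26181}\right) + 3 \cdot \frac{1}{209694}\right) = 6 - \left(- \frac{81239}{26181} + \frac{1}{69898}\right) = 6 - - \frac{5678417441}{1829999538} = 6 + \frac{5678417441}{1829999538} = \frac{16658414669}{1829999538} \approx 9.103$)
$\frac{K}{-406753} + \frac{157428}{O{\left(-140,168 \right)}} = \frac{16658414669}{1829999538 \left(-406753\right)} + \frac{157428}{\left(-15\right) 168} = \frac{16658414669}{1829999538} \left(- \frac{1}{406753}\right) + \frac{157428}{-2520} = - \frac{16658414669}{744357802080114} + 157428 \left(- \frac{1}{2520}\right) = - \frac{16658414669}{744357802080114} - \frac{4373}{70} = - \frac{813769458646341338}{13026261536401995}$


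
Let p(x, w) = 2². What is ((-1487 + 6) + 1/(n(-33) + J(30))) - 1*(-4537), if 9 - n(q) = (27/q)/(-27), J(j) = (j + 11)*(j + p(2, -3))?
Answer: 141486721/46298 ≈ 3056.0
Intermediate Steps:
p(x, w) = 4
J(j) = (4 + j)*(11 + j) (J(j) = (j + 11)*(j + 4) = (11 + j)*(4 + j) = (4 + j)*(11 + j))
n(q) = 9 + 1/q (n(q) = 9 - 27/q/(-27) = 9 - 27/q*(-1)/27 = 9 - (-1)/q = 9 + 1/q)
((-1487 + 6) + 1/(n(-33) + J(30))) - 1*(-4537) = ((-1487 + 6) + 1/((9 + 1/(-33)) + (44 + 30² + 15*30))) - 1*(-4537) = (-1481 + 1/((9 - 1/33) + (44 + 900 + 450))) + 4537 = (-1481 + 1/(296/33 + 1394)) + 4537 = (-1481 + 1/(46298/33)) + 4537 = (-1481 + 33/46298) + 4537 = -68567305/46298 + 4537 = 141486721/46298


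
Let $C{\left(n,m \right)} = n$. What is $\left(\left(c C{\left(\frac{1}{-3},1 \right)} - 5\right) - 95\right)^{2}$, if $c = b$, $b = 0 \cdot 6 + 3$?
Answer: $10201$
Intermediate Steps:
$b = 3$ ($b = 0 + 3 = 3$)
$c = 3$
$\left(\left(c C{\left(\frac{1}{-3},1 \right)} - 5\right) - 95\right)^{2} = \left(\left(\frac{3}{-3} - 5\right) - 95\right)^{2} = \left(\left(3 \left(- \frac{1}{3}\right) - 5\right) - 95\right)^{2} = \left(\left(-1 - 5\right) - 95\right)^{2} = \left(-6 - 95\right)^{2} = \left(-101\right)^{2} = 10201$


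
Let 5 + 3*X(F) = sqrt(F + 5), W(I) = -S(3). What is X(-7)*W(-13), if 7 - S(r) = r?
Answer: 20/3 - 4*I*sqrt(2)/3 ≈ 6.6667 - 1.8856*I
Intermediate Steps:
S(r) = 7 - r
W(I) = -4 (W(I) = -(7 - 1*3) = -(7 - 3) = -1*4 = -4)
X(F) = -5/3 + sqrt(5 + F)/3 (X(F) = -5/3 + sqrt(F + 5)/3 = -5/3 + sqrt(5 + F)/3)
X(-7)*W(-13) = (-5/3 + sqrt(5 - 7)/3)*(-4) = (-5/3 + sqrt(-2)/3)*(-4) = (-5/3 + (I*sqrt(2))/3)*(-4) = (-5/3 + I*sqrt(2)/3)*(-4) = 20/3 - 4*I*sqrt(2)/3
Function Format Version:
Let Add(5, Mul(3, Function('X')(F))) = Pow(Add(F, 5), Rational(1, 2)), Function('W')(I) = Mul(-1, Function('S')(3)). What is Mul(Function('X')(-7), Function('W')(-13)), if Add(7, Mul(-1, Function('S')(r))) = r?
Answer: Add(Rational(20, 3), Mul(Rational(-4, 3), I, Pow(2, Rational(1, 2)))) ≈ Add(6.6667, Mul(-1.8856, I))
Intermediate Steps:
Function('S')(r) = Add(7, Mul(-1, r))
Function('W')(I) = -4 (Function('W')(I) = Mul(-1, Add(7, Mul(-1, 3))) = Mul(-1, Add(7, -3)) = Mul(-1, 4) = -4)
Function('X')(F) = Add(Rational(-5, 3), Mul(Rational(1, 3), Pow(Add(5, F), Rational(1, 2)))) (Function('X')(F) = Add(Rational(-5, 3), Mul(Rational(1, 3), Pow(Add(F, 5), Rational(1, 2)))) = Add(Rational(-5, 3), Mul(Rational(1, 3), Pow(Add(5, F), Rational(1, 2)))))
Mul(Function('X')(-7), Function('W')(-13)) = Mul(Add(Rational(-5, 3), Mul(Rational(1, 3), Pow(Add(5, -7), Rational(1, 2)))), -4) = Mul(Add(Rational(-5, 3), Mul(Rational(1, 3), Pow(-2, Rational(1, 2)))), -4) = Mul(Add(Rational(-5, 3), Mul(Rational(1, 3), Mul(I, Pow(2, Rational(1, 2))))), -4) = Mul(Add(Rational(-5, 3), Mul(Rational(1, 3), I, Pow(2, Rational(1, 2)))), -4) = Add(Rational(20, 3), Mul(Rational(-4, 3), I, Pow(2, Rational(1, 2))))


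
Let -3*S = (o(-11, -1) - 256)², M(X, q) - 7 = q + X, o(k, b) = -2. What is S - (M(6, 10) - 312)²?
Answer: -105709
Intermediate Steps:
M(X, q) = 7 + X + q (M(X, q) = 7 + (q + X) = 7 + (X + q) = 7 + X + q)
S = -22188 (S = -(-2 - 256)²/3 = -⅓*(-258)² = -⅓*66564 = -22188)
S - (M(6, 10) - 312)² = -22188 - ((7 + 6 + 10) - 312)² = -22188 - (23 - 312)² = -22188 - 1*(-289)² = -22188 - 1*83521 = -22188 - 83521 = -105709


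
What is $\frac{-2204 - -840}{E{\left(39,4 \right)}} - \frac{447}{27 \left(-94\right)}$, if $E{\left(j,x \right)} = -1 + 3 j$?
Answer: $- \frac{284165}{24534} \approx -11.583$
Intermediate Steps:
$\frac{-2204 - -840}{E{\left(39,4 \right)}} - \frac{447}{27 \left(-94\right)} = \frac{-2204 - -840}{-1 + 3 \cdot 39} - \frac{447}{27 \left(-94\right)} = \frac{-2204 + 840}{-1 + 117} - \frac{447}{-2538} = - \frac{1364}{116} - - \frac{149}{846} = \left(-1364\right) \frac{1}{116} + \frac{149}{846} = - \frac{341}{29} + \frac{149}{846} = - \frac{284165}{24534}$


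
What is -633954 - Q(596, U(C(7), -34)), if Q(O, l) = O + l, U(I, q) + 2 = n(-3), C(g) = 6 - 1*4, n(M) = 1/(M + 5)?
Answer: -1269097/2 ≈ -6.3455e+5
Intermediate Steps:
n(M) = 1/(5 + M)
C(g) = 2 (C(g) = 6 - 4 = 2)
U(I, q) = -3/2 (U(I, q) = -2 + 1/(5 - 3) = -2 + 1/2 = -2 + ½ = -3/2)
-633954 - Q(596, U(C(7), -34)) = -633954 - (596 - 3/2) = -633954 - 1*1189/2 = -633954 - 1189/2 = -1269097/2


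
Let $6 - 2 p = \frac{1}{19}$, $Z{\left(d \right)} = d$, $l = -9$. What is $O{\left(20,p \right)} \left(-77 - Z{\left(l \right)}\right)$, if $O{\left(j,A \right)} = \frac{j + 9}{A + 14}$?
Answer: $- \frac{74936}{645} \approx -116.18$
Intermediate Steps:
$p = \frac{113}{38}$ ($p = 3 - \frac{1}{2 \cdot 19} = 3 - \frac{1}{38} = \frac{113}{38} \approx 2.9737$)
$O{\left(j,A \right)} = \frac{9 + j}{14 + A}$
$O{\left(20,p \right)} \left(-77 - Z{\left(l \right)}\right) = \frac{9 + 20}{14 + \frac{113}{38}} \left(-77 - -9\right) = \frac{1}{\frac{645}{38}} \cdot 29 \left(-77 + 9\right) = \frac{38}{645} \cdot 29 \left(-68\right) = \frac{1102}{645} \left(-68\right) = - \frac{74936}{645}$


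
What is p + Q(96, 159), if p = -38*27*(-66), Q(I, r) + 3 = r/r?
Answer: 67714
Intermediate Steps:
Q(I, r) = -2 (Q(I, r) = -3 + r/r = -3 + 1 = -2)
p = 67716 (p = -1026*(-66) = 67716)
p + Q(96, 159) = 67716 - 2 = 67714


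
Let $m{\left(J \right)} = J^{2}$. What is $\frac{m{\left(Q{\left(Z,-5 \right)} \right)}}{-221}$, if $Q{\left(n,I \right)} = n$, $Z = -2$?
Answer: $- \frac{4}{221} \approx -0.0181$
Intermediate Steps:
$\frac{m{\left(Q{\left(Z,-5 \right)} \right)}}{-221} = \frac{\left(-2\right)^{2}}{-221} = 4 \left(- \frac{1}{221}\right) = - \frac{4}{221}$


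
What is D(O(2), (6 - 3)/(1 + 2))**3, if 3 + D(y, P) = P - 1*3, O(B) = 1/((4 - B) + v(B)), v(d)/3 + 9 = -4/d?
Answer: -125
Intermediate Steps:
v(d) = -27 - 12/d (v(d) = -27 + 3*(-4/d) = -27 - 12/d)
O(B) = 1/(-23 - B - 12/B) (O(B) = 1/((4 - B) + (-27 - 12/B)) = 1/(-23 - B - 12/B))
D(y, P) = -6 + P (D(y, P) = -3 + (P - 1*3) = -3 + (P - 3) = -3 + (-3 + P) = -6 + P)
D(O(2), (6 - 3)/(1 + 2))**3 = (-6 + (6 - 3)/(1 + 2))**3 = (-6 + 3/3)**3 = (-6 + 3*(1/3))**3 = (-6 + 1)**3 = (-5)**3 = -125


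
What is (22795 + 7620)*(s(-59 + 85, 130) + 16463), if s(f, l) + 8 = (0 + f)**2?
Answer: 521039365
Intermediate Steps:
s(f, l) = -8 + f**2 (s(f, l) = -8 + (0 + f)**2 = -8 + f**2)
(22795 + 7620)*(s(-59 + 85, 130) + 16463) = (22795 + 7620)*((-8 + (-59 + 85)**2) + 16463) = 30415*((-8 + 26**2) + 16463) = 30415*((-8 + 676) + 16463) = 30415*(668 + 16463) = 30415*17131 = 521039365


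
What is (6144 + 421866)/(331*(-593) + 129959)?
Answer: -71335/11054 ≈ -6.4533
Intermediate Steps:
(6144 + 421866)/(331*(-593) + 129959) = 428010/(-196283 + 129959) = 428010/(-66324) = 428010*(-1/66324) = -71335/11054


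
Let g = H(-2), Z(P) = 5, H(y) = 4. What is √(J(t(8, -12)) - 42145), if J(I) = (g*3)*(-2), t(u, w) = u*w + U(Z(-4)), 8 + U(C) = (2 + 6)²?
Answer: I*√42169 ≈ 205.35*I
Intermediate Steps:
U(C) = 56 (U(C) = -8 + (2 + 6)² = -8 + 8² = -8 + 64 = 56)
g = 4
t(u, w) = 56 + u*w (t(u, w) = u*w + 56 = 56 + u*w)
J(I) = -24 (J(I) = (4*3)*(-2) = 12*(-2) = -24)
√(J(t(8, -12)) - 42145) = √(-24 - 42145) = √(-42169) = I*√42169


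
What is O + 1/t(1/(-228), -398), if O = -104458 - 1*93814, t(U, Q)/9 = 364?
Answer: -649539071/3276 ≈ -1.9827e+5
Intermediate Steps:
t(U, Q) = 3276 (t(U, Q) = 9*364 = 3276)
O = -198272 (O = -104458 - 93814 = -198272)
O + 1/t(1/(-228), -398) = -198272 + 1/3276 = -649539071/3276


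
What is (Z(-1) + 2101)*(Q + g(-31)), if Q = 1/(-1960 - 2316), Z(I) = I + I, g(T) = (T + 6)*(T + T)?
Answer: 13911750101/4276 ≈ 3.2534e+6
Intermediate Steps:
g(T) = 2*T*(6 + T) (g(T) = (6 + T)*(2*T) = 2*T*(6 + T))
Z(I) = 2*I
Q = -1/4276 (Q = 1/(-4276) = -1/4276 ≈ -0.00023386)
(Z(-1) + 2101)*(Q + g(-31)) = (2*(-1) + 2101)*(-1/4276 + 2*(-31)*(6 - 31)) = (-2 + 2101)*(-1/4276 + 2*(-31)*(-25)) = 2099*(-1/4276 + 1550) = 2099*(6627799/4276) = 13911750101/4276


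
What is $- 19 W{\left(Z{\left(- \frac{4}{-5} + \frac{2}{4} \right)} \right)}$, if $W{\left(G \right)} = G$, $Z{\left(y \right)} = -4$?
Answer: $76$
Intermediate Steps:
$- 19 W{\left(Z{\left(- \frac{4}{-5} + \frac{2}{4} \right)} \right)} = \left(-19\right) \left(-4\right) = 76$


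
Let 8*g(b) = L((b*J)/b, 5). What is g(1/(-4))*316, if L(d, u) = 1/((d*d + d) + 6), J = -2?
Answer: 79/16 ≈ 4.9375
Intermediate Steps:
L(d, u) = 1/(6 + d + d**2) (L(d, u) = 1/((d**2 + d) + 6) = 1/((d + d**2) + 6) = 1/(6 + d + d**2))
g(b) = 1/64 (g(b) = 1/(8*(6 + (b*(-2))/b + ((b*(-2))/b)**2)) = 1/(8*(6 + (-2*b)/b + ((-2*b)/b)**2)) = 1/(8*(6 - 2 + (-2)**2)) = 1/(8*(6 - 2 + 4)) = (1/8)/8 = (1/8)*(1/8) = 1/64)
g(1/(-4))*316 = (1/64)*316 = 79/16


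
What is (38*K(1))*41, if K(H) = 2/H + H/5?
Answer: 17138/5 ≈ 3427.6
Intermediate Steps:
K(H) = 2/H + H/5 (K(H) = 2/H + H*(1/5) = 2/H + H/5)
(38*K(1))*41 = (38*(2/1 + (1/5)*1))*41 = (38*(2*1 + 1/5))*41 = (38*(2 + 1/5))*41 = (38*(11/5))*41 = (418/5)*41 = 17138/5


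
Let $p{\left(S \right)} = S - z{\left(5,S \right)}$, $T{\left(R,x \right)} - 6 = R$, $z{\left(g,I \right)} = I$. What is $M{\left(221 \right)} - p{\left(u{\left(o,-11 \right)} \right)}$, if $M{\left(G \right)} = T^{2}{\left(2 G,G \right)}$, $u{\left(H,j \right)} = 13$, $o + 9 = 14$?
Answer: $200704$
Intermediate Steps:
$o = 5$ ($o = -9 + 14 = 5$)
$T{\left(R,x \right)} = 6 + R$
$p{\left(S \right)} = 0$ ($p{\left(S \right)} = S - S = 0$)
$M{\left(G \right)} = \left(6 + 2 G\right)^{2}$
$M{\left(221 \right)} - p{\left(u{\left(o,-11 \right)} \right)} = 4 \left(3 + 221\right)^{2} - 0 = 4 \cdot 224^{2} + 0 = 4 \cdot 50176 + 0 = 200704 + 0 = 200704$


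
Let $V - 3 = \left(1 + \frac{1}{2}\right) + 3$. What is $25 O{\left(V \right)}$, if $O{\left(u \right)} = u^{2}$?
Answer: $\frac{5625}{4} \approx 1406.3$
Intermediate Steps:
$V = \frac{15}{2}$ ($V = 3 + \left(\left(1 + \frac{1}{2}\right) + 3\right) = 3 + \left(\frac{3}{2} + 3\right) = 3 + \frac{9}{2} = \frac{15}{2} \approx 7.5$)
$25 O{\left(V \right)} = 25 \left(\frac{15}{2}\right)^{2} = 25 \cdot \frac{225}{4} = \frac{5625}{4}$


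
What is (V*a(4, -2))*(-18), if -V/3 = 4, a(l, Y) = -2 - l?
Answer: -1296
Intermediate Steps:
V = -12 (V = -3*4 = -12)
(V*a(4, -2))*(-18) = -12*(-2 - 1*4)*(-18) = -12*(-2 - 4)*(-18) = -12*(-6)*(-18) = 72*(-18) = -1296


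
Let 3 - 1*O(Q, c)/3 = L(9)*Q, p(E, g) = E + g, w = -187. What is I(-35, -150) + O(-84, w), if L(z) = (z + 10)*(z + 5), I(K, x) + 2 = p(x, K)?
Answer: 66854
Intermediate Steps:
I(K, x) = -2 + K + x (I(K, x) = -2 + (x + K) = -2 + (K + x) = -2 + K + x)
L(z) = (5 + z)*(10 + z) (L(z) = (10 + z)*(5 + z) = (5 + z)*(10 + z))
O(Q, c) = 9 - 798*Q (O(Q, c) = 9 - 3*(50 + 9² + 15*9)*Q = 9 - 3*(50 + 81 + 135)*Q = 9 - 798*Q)
I(-35, -150) + O(-84, w) = (-2 - 35 - 150) + (9 - 798*(-84)) = -187 + (9 + 67032) = -187 + 67041 = 66854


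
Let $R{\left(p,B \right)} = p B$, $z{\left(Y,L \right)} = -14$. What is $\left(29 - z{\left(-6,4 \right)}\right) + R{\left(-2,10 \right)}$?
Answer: $23$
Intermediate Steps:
$R{\left(p,B \right)} = B p$
$\left(29 - z{\left(-6,4 \right)}\right) + R{\left(-2,10 \right)} = \left(29 - -14\right) + 10 \left(-2\right) = \left(29 + 14\right) - 20 = 43 - 20 = 23$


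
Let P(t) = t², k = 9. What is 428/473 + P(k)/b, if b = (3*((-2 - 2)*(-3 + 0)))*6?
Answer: 4843/3784 ≈ 1.2799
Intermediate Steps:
b = 216 (b = (3*(-4*(-3)))*6 = (3*12)*6 = 36*6 = 216)
428/473 + P(k)/b = 428/473 + 9²/216 = 428*(1/473) + 81*(1/216) = 428/473 + 3/8 = 4843/3784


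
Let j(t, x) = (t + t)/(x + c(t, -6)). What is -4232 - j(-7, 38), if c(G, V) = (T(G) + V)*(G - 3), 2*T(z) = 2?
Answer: -186201/44 ≈ -4231.8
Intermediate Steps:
T(z) = 1 (T(z) = (½)*2 = 1)
c(G, V) = (1 + V)*(-3 + G) (c(G, V) = (1 + V)*(G - 3) = (1 + V)*(-3 + G))
j(t, x) = 2*t/(15 + x - 5*t) (j(t, x) = (t + t)/(x + (-3 + t - 3*(-6) + t*(-6))) = (2*t)/(x + (-3 + t + 18 - 6*t)) = (2*t)/(x + (15 - 5*t)) = (2*t)/(15 + x - 5*t) = 2*t/(15 + x - 5*t))
-4232 - j(-7, 38) = -4232 - 2*(-7)/(15 + 38 - 5*(-7)) = -4232 - 2*(-7)/(15 + 38 + 35) = -4232 - 2*(-7)/88 = -4232 - 1*(-7/44) = -4232 + 7/44 = -186201/44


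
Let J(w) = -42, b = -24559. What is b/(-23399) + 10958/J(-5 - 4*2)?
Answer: -127687382/491379 ≈ -259.85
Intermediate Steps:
b/(-23399) + 10958/J(-5 - 4*2) = -24559/(-23399) + 10958/(-42) = -24559*(-1/23399) + 10958*(-1/42) = 24559/23399 - 5479/21 = -127687382/491379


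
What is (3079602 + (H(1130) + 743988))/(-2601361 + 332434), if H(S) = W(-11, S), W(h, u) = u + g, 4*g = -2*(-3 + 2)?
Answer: -7649441/4537854 ≈ -1.6857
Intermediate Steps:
g = ½ (g = (-2*(-3 + 2))/4 = (-2*(-1))/4 = (¼)*2 = ½ ≈ 0.50000)
W(h, u) = ½ + u (W(h, u) = u + ½ = ½ + u)
H(S) = ½ + S
(3079602 + (H(1130) + 743988))/(-2601361 + 332434) = (3079602 + ((½ + 1130) + 743988))/(-2601361 + 332434) = (3079602 + (2261/2 + 743988))/(-2268927) = (3079602 + 1490237/2)*(-1/2268927) = (7649441/2)*(-1/2268927) = -7649441/4537854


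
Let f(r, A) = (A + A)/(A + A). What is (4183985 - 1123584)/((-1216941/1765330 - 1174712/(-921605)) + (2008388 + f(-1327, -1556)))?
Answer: 995815896589562930/653504647125596701 ≈ 1.5238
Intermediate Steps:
f(r, A) = 1 (f(r, A) = (2*A)/((2*A)) = (2*A)*(1/(2*A)) = 1)
(4183985 - 1123584)/((-1216941/1765330 - 1174712/(-921605)) + (2008388 + f(-1327, -1556))) = (4183985 - 1123584)/((-1216941/1765330 - 1174712/(-921605)) + (2008388 + 1)) = 3060401/((-1216941*1/1765330 - 1174712*(-1/921605)) + 2008389) = 3060401/((-1216941/1765330 + 1174712/921605) + 2008389) = 3060401/(190443084931/325387390930 + 2008389) = 3060401/(653504647125596701/325387390930) = 3060401*(325387390930/653504647125596701) = 995815896589562930/653504647125596701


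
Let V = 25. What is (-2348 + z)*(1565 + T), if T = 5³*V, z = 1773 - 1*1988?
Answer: -12020470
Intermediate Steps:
z = -215 (z = 1773 - 1988 = -215)
T = 3125 (T = 5³*25 = 125*25 = 3125)
(-2348 + z)*(1565 + T) = (-2348 - 215)*(1565 + 3125) = -2563*4690 = -12020470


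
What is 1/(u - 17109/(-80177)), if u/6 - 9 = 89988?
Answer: 80177/43294153923 ≈ 1.8519e-6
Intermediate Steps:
u = 539982 (u = 54 + 6*89988 = 54 + 539928 = 539982)
1/(u - 17109/(-80177)) = 1/(539982 - 17109/(-80177)) = 1/(539982 - 17109*(-1/80177)) = 1/(539982 + 17109/80177) = 1/(43294153923/80177) = 80177/43294153923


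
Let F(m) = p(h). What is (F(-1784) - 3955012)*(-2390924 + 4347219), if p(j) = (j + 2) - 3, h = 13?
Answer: -7737146725000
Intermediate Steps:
p(j) = -1 + j (p(j) = (2 + j) - 3 = -1 + j)
F(m) = 12 (F(m) = -1 + 13 = 12)
(F(-1784) - 3955012)*(-2390924 + 4347219) = (12 - 3955012)*(-2390924 + 4347219) = -3955000*1956295 = -7737146725000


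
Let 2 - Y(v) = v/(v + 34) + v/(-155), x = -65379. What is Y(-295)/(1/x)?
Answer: 5878486/87 ≈ 67569.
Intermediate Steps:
Y(v) = 2 + v/155 - v/(34 + v) (Y(v) = 2 - (v/(v + 34) + v/(-155)) = 2 - (v/(34 + v) + v*(-1/155)) = 2 - (v/(34 + v) - v/155) = 2 - (-v/155 + v/(34 + v)) = 2 + (v/155 - v/(34 + v)) = 2 + v/155 - v/(34 + v))
Y(-295)/(1/x) = ((10540 + (-295)² + 189*(-295))/(155*(34 - 295)))/(1/(-65379)) = ((1/155)*(10540 + 87025 - 55755)/(-261))/(-1/65379) = ((1/155)*(-1/261)*41810)*(-65379) = -8362/8091*(-65379) = 5878486/87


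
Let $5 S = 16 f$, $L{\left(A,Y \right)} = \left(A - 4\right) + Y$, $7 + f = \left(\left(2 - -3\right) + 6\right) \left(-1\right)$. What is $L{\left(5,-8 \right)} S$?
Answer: $\frac{2016}{5} \approx 403.2$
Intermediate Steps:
$f = -18$ ($f = -7 + \left(\left(2 - -3\right) + 6\right) \left(-1\right) = -7 + \left(\left(2 + 3\right) + 6\right) \left(-1\right) = -7 + \left(5 + 6\right) \left(-1\right) = -7 + 11 \left(-1\right) = -7 - 11 = -18$)
$L{\left(A,Y \right)} = -4 + A + Y$ ($L{\left(A,Y \right)} = \left(-4 + A\right) + Y = -4 + A + Y$)
$S = - \frac{288}{5}$ ($S = \frac{16 \left(-18\right)}{5} = \frac{1}{5} \left(-288\right) = - \frac{288}{5} \approx -57.6$)
$L{\left(5,-8 \right)} S = \left(-4 + 5 - 8\right) \left(- \frac{288}{5}\right) = \left(-7\right) \left(- \frac{288}{5}\right) = \frac{2016}{5}$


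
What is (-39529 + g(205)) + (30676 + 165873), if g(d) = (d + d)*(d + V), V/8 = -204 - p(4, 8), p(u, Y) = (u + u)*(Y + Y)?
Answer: -847890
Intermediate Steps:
p(u, Y) = 4*Y*u (p(u, Y) = (2*u)*(2*Y) = 4*Y*u)
V = -2656 (V = 8*(-204 - 4*8*4) = 8*(-204 - 1*128) = 8*(-204 - 128) = 8*(-332) = -2656)
g(d) = 2*d*(-2656 + d) (g(d) = (d + d)*(d - 2656) = (2*d)*(-2656 + d) = 2*d*(-2656 + d))
(-39529 + g(205)) + (30676 + 165873) = (-39529 + 2*205*(-2656 + 205)) + (30676 + 165873) = (-39529 + 2*205*(-2451)) + 196549 = (-39529 - 1004910) + 196549 = -1044439 + 196549 = -847890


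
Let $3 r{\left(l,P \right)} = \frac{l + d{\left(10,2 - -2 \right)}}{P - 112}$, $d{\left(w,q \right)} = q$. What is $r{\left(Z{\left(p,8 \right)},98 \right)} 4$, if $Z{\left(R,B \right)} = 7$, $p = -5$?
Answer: $- \frac{22}{21} \approx -1.0476$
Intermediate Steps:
$r{\left(l,P \right)} = \frac{4 + l}{3 \left(-112 + P\right)}$ ($r{\left(l,P \right)} = \frac{\left(l + \left(2 - -2\right)\right) \frac{1}{P - 112}}{3} = \frac{\left(l + \left(2 + 2\right)\right) \frac{1}{-112 + P}}{3} = \frac{\left(l + 4\right) \frac{1}{-112 + P}}{3} = \frac{\left(4 + l\right) \frac{1}{-112 + P}}{3} = \frac{\frac{1}{-112 + P} \left(4 + l\right)}{3} = \frac{4 + l}{3 \left(-112 + P\right)}$)
$r{\left(Z{\left(p,8 \right)},98 \right)} 4 = \frac{4 + 7}{3 \left(-112 + 98\right)} 4 = \frac{1}{3} \frac{1}{-14} \cdot 11 \cdot 4 = \frac{1}{3} \left(- \frac{1}{14}\right) 11 \cdot 4 = \left(- \frac{11}{42}\right) 4 = - \frac{22}{21}$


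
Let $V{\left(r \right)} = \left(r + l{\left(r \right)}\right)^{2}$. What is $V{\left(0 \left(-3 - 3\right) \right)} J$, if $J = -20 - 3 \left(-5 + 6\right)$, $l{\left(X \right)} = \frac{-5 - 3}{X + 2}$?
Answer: $-368$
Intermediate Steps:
$l{\left(X \right)} = - \frac{8}{2 + X}$
$V{\left(r \right)} = \left(r - \frac{8}{2 + r}\right)^{2}$
$J = -23$ ($J = -20 - 3 \cdot 1 = -20 - 3 = -23$)
$V{\left(0 \left(-3 - 3\right) \right)} J = \left(0 \left(-3 - 3\right) - \frac{8}{2 + 0 \left(-3 - 3\right)}\right)^{2} \left(-23\right) = \left(0 \left(-6\right) - \frac{8}{2 + 0 \left(-6\right)}\right)^{2} \left(-23\right) = \left(0 - \frac{8}{2 + 0}\right)^{2} \left(-23\right) = \left(0 - \frac{8}{2}\right)^{2} \left(-23\right) = \left(0 - 4\right)^{2} \left(-23\right) = \left(-4\right)^{2} \left(-23\right) = 16 \left(-23\right) = -368$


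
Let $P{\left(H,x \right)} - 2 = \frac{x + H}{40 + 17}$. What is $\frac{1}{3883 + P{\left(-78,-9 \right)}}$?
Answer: $\frac{19}{73786} \approx 0.0002575$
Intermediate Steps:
$P{\left(H,x \right)} = 2 + \frac{H}{57} + \frac{x}{57}$ ($P{\left(H,x \right)} = 2 + \frac{x + H}{40 + 17} = 2 + \frac{H + x}{57} = 2 + \left(H + x\right) \frac{1}{57} = 2 + \left(\frac{H}{57} + \frac{x}{57}\right) = 2 + \frac{H}{57} + \frac{x}{57}$)
$\frac{1}{3883 + P{\left(-78,-9 \right)}} = \frac{1}{3883 + \left(2 + \frac{1}{57} \left(-78\right) + \frac{1}{57} \left(-9\right)\right)} = \frac{1}{3883 - - \frac{9}{19}} = \frac{1}{3883 + \frac{9}{19}} = \frac{1}{\frac{73786}{19}} = \frac{19}{73786}$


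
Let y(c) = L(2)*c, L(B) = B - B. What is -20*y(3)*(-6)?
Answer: 0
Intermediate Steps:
L(B) = 0
y(c) = 0 (y(c) = 0*c = 0)
-20*y(3)*(-6) = -20*0*(-6) = 0*(-6) = 0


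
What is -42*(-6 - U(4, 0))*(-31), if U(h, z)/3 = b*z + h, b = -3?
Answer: -23436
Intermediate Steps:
U(h, z) = -9*z + 3*h (U(h, z) = 3*(-3*z + h) = 3*(h - 3*z) = -9*z + 3*h)
-42*(-6 - U(4, 0))*(-31) = -42*(-6 - (-9*0 + 3*4))*(-31) = -42*(-6 - (0 + 12))*(-31) = -42*(-6 - 1*12)*(-31) = -42*(-6 - 12)*(-31) = -42*(-18)*(-31) = 756*(-31) = -23436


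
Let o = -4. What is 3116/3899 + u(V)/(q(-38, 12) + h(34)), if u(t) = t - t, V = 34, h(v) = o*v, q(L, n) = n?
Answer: 3116/3899 ≈ 0.79918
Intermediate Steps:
h(v) = -4*v
u(t) = 0
3116/3899 + u(V)/(q(-38, 12) + h(34)) = 3116/3899 + 0/(12 - 4*34) = 3116*(1/3899) + 0/(12 - 136) = 3116/3899 + 0/(-124) = 3116/3899 + 0*(-1/124) = 3116/3899 + 0 = 3116/3899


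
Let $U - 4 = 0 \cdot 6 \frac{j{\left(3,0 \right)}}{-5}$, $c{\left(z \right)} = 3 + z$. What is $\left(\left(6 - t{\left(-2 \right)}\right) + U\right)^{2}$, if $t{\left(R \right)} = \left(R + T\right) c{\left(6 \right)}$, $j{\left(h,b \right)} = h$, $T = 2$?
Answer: $100$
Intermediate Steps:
$t{\left(R \right)} = 18 + 9 R$ ($t{\left(R \right)} = \left(R + 2\right) \left(3 + 6\right) = \left(2 + R\right) 9 = 18 + 9 R$)
$U = 4$ ($U = 4 + 0 \cdot 6 \frac{3}{-5} = 4 + 0 \cdot 3 \left(- \frac{1}{5}\right) = 4 + 0 \left(- \frac{3}{5}\right) = 4 + 0 = 4$)
$\left(\left(6 - t{\left(-2 \right)}\right) + U\right)^{2} = \left(\left(6 - \left(18 + 9 \left(-2\right)\right)\right) + 4\right)^{2} = \left(\left(6 - \left(18 - 18\right)\right) + 4\right)^{2} = \left(\left(6 - 0\right) + 4\right)^{2} = \left(\left(6 + 0\right) + 4\right)^{2} = \left(6 + 4\right)^{2} = 10^{2} = 100$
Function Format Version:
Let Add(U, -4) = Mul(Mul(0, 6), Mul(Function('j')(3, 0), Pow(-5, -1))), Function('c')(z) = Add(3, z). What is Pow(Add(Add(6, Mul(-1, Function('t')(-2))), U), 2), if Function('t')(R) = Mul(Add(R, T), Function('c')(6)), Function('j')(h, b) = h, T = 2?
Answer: 100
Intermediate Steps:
Function('t')(R) = Add(18, Mul(9, R)) (Function('t')(R) = Mul(Add(R, 2), Add(3, 6)) = Mul(Add(2, R), 9) = Add(18, Mul(9, R)))
U = 4 (U = Add(4, Mul(Mul(0, 6), Mul(3, Pow(-5, -1)))) = Add(4, Mul(0, Mul(3, Rational(-1, 5)))) = Add(4, Mul(0, Rational(-3, 5))) = Add(4, 0) = 4)
Pow(Add(Add(6, Mul(-1, Function('t')(-2))), U), 2) = Pow(Add(Add(6, Mul(-1, Add(18, Mul(9, -2)))), 4), 2) = Pow(Add(Add(6, Mul(-1, Add(18, -18))), 4), 2) = Pow(Add(Add(6, Mul(-1, 0)), 4), 2) = Pow(Add(Add(6, 0), 4), 2) = Pow(Add(6, 4), 2) = Pow(10, 2) = 100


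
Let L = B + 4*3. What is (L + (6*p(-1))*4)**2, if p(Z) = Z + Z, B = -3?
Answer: 1521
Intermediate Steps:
L = 9 (L = -3 + 4*3 = -3 + 12 = 9)
p(Z) = 2*Z
(L + (6*p(-1))*4)**2 = (9 + (6*(2*(-1)))*4)**2 = (9 + (6*(-2))*4)**2 = (9 - 12*4)**2 = (9 - 48)**2 = (-39)**2 = 1521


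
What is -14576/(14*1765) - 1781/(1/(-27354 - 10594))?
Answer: 835017461452/12355 ≈ 6.7585e+7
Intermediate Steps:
-14576/(14*1765) - 1781/(1/(-27354 - 10594)) = -14576/24710 - 1781/(1/(-37948)) = -14576*1/24710 - 1781/(-1/37948) = -7288/12355 - 1781*(-37948) = -7288/12355 + 67585388 = 835017461452/12355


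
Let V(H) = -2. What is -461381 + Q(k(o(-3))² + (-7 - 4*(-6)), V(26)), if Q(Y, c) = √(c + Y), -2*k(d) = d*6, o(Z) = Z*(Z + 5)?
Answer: -461381 + √339 ≈ -4.6136e+5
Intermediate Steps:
o(Z) = Z*(5 + Z)
k(d) = -3*d (k(d) = -d*6/2 = -3*d)
Q(Y, c) = √(Y + c)
-461381 + Q(k(o(-3))² + (-7 - 4*(-6)), V(26)) = -461381 + √(((-(-9)*(5 - 3))² + (-7 - 4*(-6))) - 2) = -461381 + √(((-(-9)*2)² + (-7 + 24)) - 2) = -461381 + √(((-3*(-6))² + 17) - 2) = -461381 + √((18² + 17) - 2) = -461381 + √((324 + 17) - 2) = -461381 + √(341 - 2) = -461381 + √339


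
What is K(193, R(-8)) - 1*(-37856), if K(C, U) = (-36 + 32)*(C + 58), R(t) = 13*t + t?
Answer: 36852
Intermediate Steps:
R(t) = 14*t
K(C, U) = -232 - 4*C (K(C, U) = -4*(58 + C) = -232 - 4*C)
K(193, R(-8)) - 1*(-37856) = (-232 - 4*193) - 1*(-37856) = (-232 - 772) + 37856 = -1004 + 37856 = 36852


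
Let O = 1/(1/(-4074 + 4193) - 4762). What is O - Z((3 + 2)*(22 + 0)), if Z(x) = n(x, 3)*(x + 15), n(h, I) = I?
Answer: -212503994/566677 ≈ -375.00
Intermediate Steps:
Z(x) = 45 + 3*x (Z(x) = 3*(x + 15) = 3*(15 + x) = 45 + 3*x)
O = -119/566677 (O = 1/(1/119 - 4762) = 1/(-566677/119) = -119/566677 ≈ -0.00021000)
O - Z((3 + 2)*(22 + 0)) = -119/566677 - (45 + 3*((3 + 2)*(22 + 0))) = -119/566677 - (45 + 3*(5*22)) = -119/566677 - (45 + 3*110) = -119/566677 - (45 + 330) = -119/566677 - 1*375 = -119/566677 - 375 = -212503994/566677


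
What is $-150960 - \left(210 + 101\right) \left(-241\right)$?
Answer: $-76009$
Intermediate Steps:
$-150960 - \left(210 + 101\right) \left(-241\right) = -150960 - 311 \left(-241\right) = -150960 - -74951 = -150960 + 74951 = -76009$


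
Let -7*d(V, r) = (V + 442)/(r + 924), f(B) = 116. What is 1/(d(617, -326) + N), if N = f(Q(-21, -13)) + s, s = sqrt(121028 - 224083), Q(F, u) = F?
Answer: 2028188162/2040547854069 - 17522596*I*sqrt(103055)/2040547854069 ≈ 0.00099394 - 0.0027567*I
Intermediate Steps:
s = I*sqrt(103055) (s = sqrt(-103055) = I*sqrt(103055) ≈ 321.02*I)
d(V, r) = -(442 + V)/(7*(924 + r)) (d(V, r) = -(V + 442)/(7*(r + 924)) = -(442 + V)/(7*(924 + r)))
N = 116 + I*sqrt(103055) ≈ 116.0 + 321.02*I
1/(d(617, -326) + N) = 1/((-442 - 1*617)/(7*(924 - 326)) + (116 + I*sqrt(103055))) = 1/((1/7)*(-442 - 617)/598 + (116 + I*sqrt(103055))) = 1/((1/7)*(1/598)*(-1059) + (116 + I*sqrt(103055))) = 1/(-1059/4186 + (116 + I*sqrt(103055))) = 1/(484517/4186 + I*sqrt(103055))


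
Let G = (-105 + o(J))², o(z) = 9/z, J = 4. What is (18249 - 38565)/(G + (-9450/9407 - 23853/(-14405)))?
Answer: -14682544937920/7630510374257 ≈ -1.9242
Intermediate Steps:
G = 168921/16 (G = (-105 + 9/4)² = (-411/4)² = 168921/16 ≈ 10558.)
(18249 - 38565)/(G + (-9450/9407 - 23853/(-14405))) = (18249 - 38565)/(168921/16 + (-9450/9407 - 23853/(-14405))) = -20316/(168921/16 + (-9450*1/9407 - 23853*(-1/14405))) = -20316/(168921/16 + (-9450/9407 + 23853/14405)) = -20316/(168921/16 + 88257921/135507835) = -20316/22891531122771/2168125360 = -20316*2168125360/22891531122771 = -14682544937920/7630510374257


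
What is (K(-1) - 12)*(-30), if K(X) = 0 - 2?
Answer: 420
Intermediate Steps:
K(X) = -2
(K(-1) - 12)*(-30) = (-2 - 12)*(-30) = -14*(-30) = 420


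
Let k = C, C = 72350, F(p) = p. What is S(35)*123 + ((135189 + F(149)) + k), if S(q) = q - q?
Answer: 207688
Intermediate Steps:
S(q) = 0
k = 72350
S(35)*123 + ((135189 + F(149)) + k) = 0*123 + ((135189 + 149) + 72350) = 0 + (135338 + 72350) = 0 + 207688 = 207688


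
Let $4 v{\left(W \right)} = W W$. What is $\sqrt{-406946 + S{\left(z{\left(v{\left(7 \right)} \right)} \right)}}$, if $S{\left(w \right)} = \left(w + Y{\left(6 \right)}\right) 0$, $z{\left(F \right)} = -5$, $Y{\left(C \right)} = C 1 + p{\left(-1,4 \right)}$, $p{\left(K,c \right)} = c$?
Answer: $i \sqrt{406946} \approx 637.92 i$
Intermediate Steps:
$v{\left(W \right)} = \frac{W^{2}}{4}$ ($v{\left(W \right)} = \frac{W W}{4} = \frac{W^{2}}{4}$)
$Y{\left(C \right)} = 4 + C$ ($Y{\left(C \right)} = C 1 + 4 = C + 4 = 4 + C$)
$S{\left(w \right)} = 0$ ($S{\left(w \right)} = \left(w + \left(4 + 6\right)\right) 0 = \left(w + 10\right) 0 = \left(10 + w\right) 0 = 0$)
$\sqrt{-406946 + S{\left(z{\left(v{\left(7 \right)} \right)} \right)}} = \sqrt{-406946 + 0} = \sqrt{-406946} = i \sqrt{406946}$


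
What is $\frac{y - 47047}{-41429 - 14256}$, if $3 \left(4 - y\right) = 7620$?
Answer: $\frac{49583}{55685} \approx 0.89042$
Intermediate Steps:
$y = -2536$ ($y = 4 - 2540 = -2536$)
$\frac{y - 47047}{-41429 - 14256} = \frac{-2536 - 47047}{-41429 - 14256} = - \frac{49583}{-55685} = \left(-49583\right) \left(- \frac{1}{55685}\right) = \frac{49583}{55685}$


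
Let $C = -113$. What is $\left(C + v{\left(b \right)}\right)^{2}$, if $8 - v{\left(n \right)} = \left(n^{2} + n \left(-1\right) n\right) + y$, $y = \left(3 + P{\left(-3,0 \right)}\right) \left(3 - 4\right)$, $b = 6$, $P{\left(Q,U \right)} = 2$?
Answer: $10000$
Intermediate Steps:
$y = -5$ ($y = \left(3 + 2\right) \left(3 - 4\right) = 5 \left(-1\right) = -5$)
$v{\left(n \right)} = 13$ ($v{\left(n \right)} = 8 - \left(\left(n^{2} + n \left(-1\right) n\right) - 5\right) = 8 - \left(\left(n^{2} + - n n\right) - 5\right) = 8 - \left(\left(n^{2} - n^{2}\right) - 5\right) = 8 - \left(0 - 5\right) = 8 - -5 = 8 + 5 = 13$)
$\left(C + v{\left(b \right)}\right)^{2} = \left(-113 + 13\right)^{2} = \left(-100\right)^{2} = 10000$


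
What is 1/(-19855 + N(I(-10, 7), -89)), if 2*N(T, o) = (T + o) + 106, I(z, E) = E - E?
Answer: -2/39693 ≈ -5.0387e-5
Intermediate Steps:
I(z, E) = 0
N(T, o) = 53 + T/2 + o/2 (N(T, o) = ((T + o) + 106)/2 = (106 + T + o)/2 = 53 + T/2 + o/2)
1/(-19855 + N(I(-10, 7), -89)) = 1/(-19855 + (53 + (½)*0 + (½)*(-89))) = 1/(-19855 + (53 + 0 - 89/2)) = 1/(-19855 + 17/2) = 1/(-39693/2) = -2/39693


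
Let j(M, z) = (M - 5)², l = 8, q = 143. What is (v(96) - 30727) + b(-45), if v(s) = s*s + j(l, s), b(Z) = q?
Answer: -21359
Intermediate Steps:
b(Z) = 143
j(M, z) = (-5 + M)²
v(s) = 9 + s² (v(s) = s*s + (-5 + 8)² = s² + 3² = s² + 9 = 9 + s²)
(v(96) - 30727) + b(-45) = ((9 + 96²) - 30727) + 143 = ((9 + 9216) - 30727) + 143 = (9225 - 30727) + 143 = -21502 + 143 = -21359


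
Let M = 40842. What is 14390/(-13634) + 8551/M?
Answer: -235566023/278419914 ≈ -0.84608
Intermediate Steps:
14390/(-13634) + 8551/M = 14390/(-13634) + 8551/40842 = 14390*(-1/13634) + 8551*(1/40842) = -7195/6817 + 8551/40842 = -235566023/278419914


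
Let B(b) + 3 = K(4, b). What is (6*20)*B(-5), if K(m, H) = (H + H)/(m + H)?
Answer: 840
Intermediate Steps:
K(m, H) = 2*H/(H + m) (K(m, H) = (2*H)/(H + m) = 2*H/(H + m))
B(b) = -3 + 2*b/(4 + b) (B(b) = -3 + 2*b/(b + 4) = -3 + 2*b/(4 + b))
(6*20)*B(-5) = (6*20)*((-12 - 1*(-5))/(4 - 5)) = 120*((-12 + 5)/(-1)) = 120*(-1*(-7)) = 120*7 = 840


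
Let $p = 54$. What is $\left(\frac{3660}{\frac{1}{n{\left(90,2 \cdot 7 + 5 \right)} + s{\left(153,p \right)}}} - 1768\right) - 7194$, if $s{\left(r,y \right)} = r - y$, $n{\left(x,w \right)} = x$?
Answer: $682778$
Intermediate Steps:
$\left(\frac{3660}{\frac{1}{n{\left(90,2 \cdot 7 + 5 \right)} + s{\left(153,p \right)}}} - 1768\right) - 7194 = \left(\frac{3660}{\frac{1}{90 + \left(153 - 54\right)}} - 1768\right) - 7194 = \left(\frac{3660}{\frac{1}{90 + 99}} - 1768\right) - 7194 = \left(\frac{3660}{\frac{1}{189}} - 1768\right) - 7194 = \left(3660 \frac{1}{\frac{1}{189}} - 1768\right) - 7194 = \left(3660 \cdot 189 - 1768\right) - 7194 = \left(691740 - 1768\right) - 7194 = 689972 - 7194 = 682778$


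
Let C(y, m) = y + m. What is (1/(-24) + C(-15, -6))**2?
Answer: 255025/576 ≈ 442.75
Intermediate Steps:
C(y, m) = m + y
(1/(-24) + C(-15, -6))**2 = (1/(-24) + (-6 - 15))**2 = (-1/24 - 21)**2 = (-505/24)**2 = 255025/576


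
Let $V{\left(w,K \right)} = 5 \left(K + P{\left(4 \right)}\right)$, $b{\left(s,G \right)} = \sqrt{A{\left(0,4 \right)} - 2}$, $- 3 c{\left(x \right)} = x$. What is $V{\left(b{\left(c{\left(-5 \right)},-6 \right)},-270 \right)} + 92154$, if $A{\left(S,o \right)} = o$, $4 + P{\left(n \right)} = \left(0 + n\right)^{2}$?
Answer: $90864$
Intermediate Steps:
$c{\left(x \right)} = - \frac{x}{3}$
$P{\left(n \right)} = -4 + n^{2}$ ($P{\left(n \right)} = -4 + \left(0 + n\right)^{2} = -4 + n^{2}$)
$b{\left(s,G \right)} = \sqrt{2}$ ($b{\left(s,G \right)} = \sqrt{4 - 2} = \sqrt{2}$)
$V{\left(w,K \right)} = 60 + 5 K$ ($V{\left(w,K \right)} = 5 \left(K - \left(4 - 4^{2}\right)\right) = 5 \left(K + \left(-4 + 16\right)\right) = 5 \left(K + 12\right) = 5 \left(12 + K\right) = 60 + 5 K$)
$V{\left(b{\left(c{\left(-5 \right)},-6 \right)},-270 \right)} + 92154 = \left(60 + 5 \left(-270\right)\right) + 92154 = \left(60 - 1350\right) + 92154 = -1290 + 92154 = 90864$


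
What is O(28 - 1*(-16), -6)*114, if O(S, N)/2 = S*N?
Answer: -60192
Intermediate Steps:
O(S, N) = 2*N*S (O(S, N) = 2*(S*N) = 2*(N*S) = 2*N*S)
O(28 - 1*(-16), -6)*114 = (2*(-6)*(28 - 1*(-16)))*114 = (2*(-6)*(28 + 16))*114 = (2*(-6)*44)*114 = -528*114 = -60192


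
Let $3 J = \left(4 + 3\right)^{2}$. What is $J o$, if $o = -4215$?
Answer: $-68845$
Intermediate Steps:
$J = \frac{49}{3}$ ($J = \frac{\left(4 + 3\right)^{2}}{3} = \frac{7^{2}}{3} = \frac{1}{3} \cdot 49 = \frac{49}{3} \approx 16.333$)
$J o = \frac{49}{3} \left(-4215\right) = -68845$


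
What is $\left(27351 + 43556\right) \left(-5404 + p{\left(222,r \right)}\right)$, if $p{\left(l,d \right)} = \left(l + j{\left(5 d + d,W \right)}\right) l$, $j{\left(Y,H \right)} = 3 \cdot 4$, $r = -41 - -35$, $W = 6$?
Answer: $3300295408$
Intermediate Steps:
$r = -6$ ($r = -41 + 35 = -6$)
$j{\left(Y,H \right)} = 12$
$p{\left(l,d \right)} = l \left(12 + l\right)$ ($p{\left(l,d \right)} = \left(l + 12\right) l = \left(12 + l\right) l = l \left(12 + l\right)$)
$\left(27351 + 43556\right) \left(-5404 + p{\left(222,r \right)}\right) = \left(27351 + 43556\right) \left(-5404 + 222 \left(12 + 222\right)\right) = 70907 \left(-5404 + 222 \cdot 234\right) = 70907 \left(-5404 + 51948\right) = 70907 \cdot 46544 = 3300295408$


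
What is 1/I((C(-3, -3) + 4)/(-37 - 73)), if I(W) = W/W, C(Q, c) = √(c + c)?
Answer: 1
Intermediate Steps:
C(Q, c) = √2*√c (C(Q, c) = √(2*c) = √2*√c)
I(W) = 1
1/I((C(-3, -3) + 4)/(-37 - 73)) = 1/1 = 1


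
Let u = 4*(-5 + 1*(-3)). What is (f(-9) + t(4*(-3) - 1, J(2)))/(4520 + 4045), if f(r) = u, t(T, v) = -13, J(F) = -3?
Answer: -3/571 ≈ -0.0052539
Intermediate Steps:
u = -32 (u = 4*(-5 - 3) = 4*(-8) = -32)
f(r) = -32
(f(-9) + t(4*(-3) - 1, J(2)))/(4520 + 4045) = (-32 - 13)/(4520 + 4045) = -45/8565 = -45*1/8565 = -3/571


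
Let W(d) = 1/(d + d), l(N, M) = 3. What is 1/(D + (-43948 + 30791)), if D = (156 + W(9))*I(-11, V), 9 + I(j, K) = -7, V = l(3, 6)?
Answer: -9/140885 ≈ -6.3882e-5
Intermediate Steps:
V = 3
I(j, K) = -16 (I(j, K) = -9 - 7 = -16)
W(d) = 1/(2*d)
D = -22472/9 (D = (156 + (1/2)/9)*(-16) = (156 + (1/2)*(1/9))*(-16) = (156 + 1/18)*(-16) = (2809/18)*(-16) = -22472/9 ≈ -2496.9)
1/(D + (-43948 + 30791)) = 1/(-22472/9 + (-43948 + 30791)) = 1/(-22472/9 - 13157) = 1/(-140885/9) = -9/140885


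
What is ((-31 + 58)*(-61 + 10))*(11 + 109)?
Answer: -165240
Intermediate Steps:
((-31 + 58)*(-61 + 10))*(11 + 109) = (27*(-51))*120 = -1377*120 = -165240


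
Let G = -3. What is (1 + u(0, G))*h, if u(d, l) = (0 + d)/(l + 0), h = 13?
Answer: 13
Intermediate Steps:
u(d, l) = d/l
(1 + u(0, G))*h = (1 + 0/(-3))*13 = (1 + 0*(-1/3))*13 = (1 + 0)*13 = 1*13 = 13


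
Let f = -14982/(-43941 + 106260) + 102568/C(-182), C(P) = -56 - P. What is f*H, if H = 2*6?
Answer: 4260031640/436233 ≈ 9765.5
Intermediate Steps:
H = 12
f = 1065007910/1308699 (f = -14982/(-43941 + 106260) + 102568/(-56 - 1*(-182)) = -14982/62319 + 102568/(-56 + 182) = -14982*1/62319 + 102568/126 = -4994/20773 + 102568*(1/126) = -4994/20773 + 51284/63 = 1065007910/1308699 ≈ 813.79)
f*H = (1065007910/1308699)*12 = 4260031640/436233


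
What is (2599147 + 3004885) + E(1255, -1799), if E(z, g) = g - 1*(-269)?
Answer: 5602502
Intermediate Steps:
E(z, g) = 269 + g (E(z, g) = g + 269 = 269 + g)
(2599147 + 3004885) + E(1255, -1799) = (2599147 + 3004885) + (269 - 1799) = 5604032 - 1530 = 5602502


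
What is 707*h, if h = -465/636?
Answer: -109585/212 ≈ -516.91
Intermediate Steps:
h = -155/212 (h = -465*1/636 = -155/212 ≈ -0.73113)
707*h = 707*(-155/212) = -109585/212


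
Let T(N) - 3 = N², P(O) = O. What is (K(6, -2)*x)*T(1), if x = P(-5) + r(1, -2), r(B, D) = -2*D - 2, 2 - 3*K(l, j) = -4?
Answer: -24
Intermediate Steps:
K(l, j) = 2 (K(l, j) = ⅔ - ⅓*(-4) = ⅔ + 4/3 = 2)
r(B, D) = -2 - 2*D
T(N) = 3 + N²
x = -3 (x = -5 + (-2 - 2*(-2)) = -5 + (-2 + 4) = -5 + 2 = -3)
(K(6, -2)*x)*T(1) = (2*(-3))*(3 + 1²) = -6*(3 + 1) = -6*4 = -24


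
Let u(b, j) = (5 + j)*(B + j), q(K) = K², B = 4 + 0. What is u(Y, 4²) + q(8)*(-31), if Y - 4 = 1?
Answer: -1564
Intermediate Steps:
Y = 5 (Y = 4 + 1 = 5)
B = 4
u(b, j) = (4 + j)*(5 + j) (u(b, j) = (5 + j)*(4 + j) = (4 + j)*(5 + j))
u(Y, 4²) + q(8)*(-31) = (20 + (4²)² + 9*4²) + 8²*(-31) = (20 + 16² + 9*16) + 64*(-31) = (20 + 256 + 144) - 1984 = 420 - 1984 = -1564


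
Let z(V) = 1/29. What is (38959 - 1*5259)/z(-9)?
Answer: 977300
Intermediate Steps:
z(V) = 1/29
(38959 - 1*5259)/z(-9) = (38959 - 1*5259)/(1/29) = (38959 - 5259)*29 = 33700*29 = 977300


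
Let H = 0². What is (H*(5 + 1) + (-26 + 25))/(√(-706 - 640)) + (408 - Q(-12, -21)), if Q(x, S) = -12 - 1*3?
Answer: 423 + I*√1346/1346 ≈ 423.0 + 0.027257*I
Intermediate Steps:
H = 0
Q(x, S) = -15 (Q(x, S) = -12 - 3 = -15)
(H*(5 + 1) + (-26 + 25))/(√(-706 - 640)) + (408 - Q(-12, -21)) = (0*(5 + 1) + (-26 + 25))/(√(-706 - 640)) + (408 - 1*(-15)) = (0*6 - 1)/(√(-1346)) + (408 + 15) = (0 - 1)/((I*√1346)) + 423 = -(-1)*I*√1346/1346 + 423 = I*√1346/1346 + 423 = 423 + I*√1346/1346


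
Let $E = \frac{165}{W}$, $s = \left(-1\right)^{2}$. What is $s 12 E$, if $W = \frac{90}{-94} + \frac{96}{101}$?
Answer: $-284820$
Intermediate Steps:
$W = - \frac{33}{4747}$ ($W = 90 \left(- \frac{1}{94}\right) + 96 \cdot \frac{1}{101} = - \frac{45}{47} + \frac{96}{101} = - \frac{33}{4747} \approx -0.0069518$)
$s = 1$
$E = -23735$ ($E = \frac{165}{- \frac{33}{4747}} = 165 \left(- \frac{4747}{33}\right) = -23735$)
$s 12 E = 1 \cdot 12 \left(-23735\right) = 12 \left(-23735\right) = -284820$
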